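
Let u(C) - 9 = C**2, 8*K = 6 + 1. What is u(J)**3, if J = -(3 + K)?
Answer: 3630961153/262144 ≈ 13851.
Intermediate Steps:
K = 7/8 (K = (6 + 1)/8 = (1/8)*7 = 7/8 ≈ 0.87500)
J = -31/8 (J = -(3 + 7/8) = -1*31/8 = -31/8 ≈ -3.8750)
u(C) = 9 + C**2
u(J)**3 = (9 + (-31/8)**2)**3 = (9 + 961/64)**3 = (1537/64)**3 = 3630961153/262144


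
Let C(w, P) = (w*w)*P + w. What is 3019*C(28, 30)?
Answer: 71091412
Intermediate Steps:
C(w, P) = w + P*w² (C(w, P) = w²*P + w = P*w² + w = w + P*w²)
3019*C(28, 30) = 3019*(28*(1 + 30*28)) = 3019*(28*(1 + 840)) = 3019*(28*841) = 3019*23548 = 71091412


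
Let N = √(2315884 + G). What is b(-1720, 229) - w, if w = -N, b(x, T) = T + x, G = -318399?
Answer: -1491 + 7*√40765 ≈ -77.676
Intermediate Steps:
N = 7*√40765 (N = √(2315884 - 318399) = √1997485 = 7*√40765 ≈ 1413.3)
w = -7*√40765 ≈ -1413.3
b(-1720, 229) - w = (229 - 1720) - (-7)*√40765 = -1491 + 7*√40765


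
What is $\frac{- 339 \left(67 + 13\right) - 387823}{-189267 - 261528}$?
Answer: $\frac{414943}{450795} \approx 0.92047$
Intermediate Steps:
$\frac{- 339 \left(67 + 13\right) - 387823}{-189267 - 261528} = \frac{\left(-339\right) 80 - 387823}{-450795} = \left(-27120 - 387823\right) \left(- \frac{1}{450795}\right) = \left(-414943\right) \left(- \frac{1}{450795}\right) = \frac{414943}{450795}$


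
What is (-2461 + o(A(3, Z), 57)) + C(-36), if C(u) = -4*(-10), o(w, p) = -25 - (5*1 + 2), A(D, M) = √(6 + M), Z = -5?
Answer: -2453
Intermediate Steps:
o(w, p) = -32 (o(w, p) = -25 - (5 + 2) = -25 - 1*7 = -25 - 7 = -32)
C(u) = 40
(-2461 + o(A(3, Z), 57)) + C(-36) = (-2461 - 32) + 40 = -2493 + 40 = -2453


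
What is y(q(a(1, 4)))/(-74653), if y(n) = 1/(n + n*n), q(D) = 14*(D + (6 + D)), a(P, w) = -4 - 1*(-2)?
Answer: -1/60618236 ≈ -1.6497e-8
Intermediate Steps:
a(P, w) = -2 (a(P, w) = -4 + 2 = -2)
q(D) = 84 + 28*D (q(D) = 14*(6 + 2*D) = 84 + 28*D)
y(n) = 1/(n + n²)
y(q(a(1, 4)))/(-74653) = (1/((84 + 28*(-2))*(1 + (84 + 28*(-2)))))/(-74653) = (1/((84 - 56)*(1 + (84 - 56))))*(-1/74653) = (1/(28*(1 + 28)))*(-1/74653) = ((1/28)/29)*(-1/74653) = ((1/28)*(1/29))*(-1/74653) = (1/812)*(-1/74653) = -1/60618236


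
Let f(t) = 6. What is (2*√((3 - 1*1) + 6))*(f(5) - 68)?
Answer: -248*√2 ≈ -350.73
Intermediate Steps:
(2*√((3 - 1*1) + 6))*(f(5) - 68) = (2*√((3 - 1*1) + 6))*(6 - 68) = (2*√((3 - 1) + 6))*(-62) = (2*√(2 + 6))*(-62) = (2*√8)*(-62) = (2*(2*√2))*(-62) = (4*√2)*(-62) = -248*√2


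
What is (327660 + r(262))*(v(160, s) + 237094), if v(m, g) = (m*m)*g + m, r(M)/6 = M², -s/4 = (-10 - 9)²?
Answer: -27162084966504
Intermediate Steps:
s = -1444 (s = -4*(-10 - 9)² = -4*(-19)² = -4*361 = -1444)
r(M) = 6*M²
v(m, g) = m + g*m² (v(m, g) = m²*g + m = g*m² + m = m + g*m²)
(327660 + r(262))*(v(160, s) + 237094) = (327660 + 6*262²)*(160*(1 - 1444*160) + 237094) = (327660 + 6*68644)*(160*(1 - 231040) + 237094) = (327660 + 411864)*(160*(-231039) + 237094) = 739524*(-36966240 + 237094) = 739524*(-36729146) = -27162084966504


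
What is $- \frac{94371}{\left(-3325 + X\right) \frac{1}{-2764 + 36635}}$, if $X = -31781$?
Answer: $\frac{1065480047}{11702} \approx 91051.0$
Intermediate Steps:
$- \frac{94371}{\left(-3325 + X\right) \frac{1}{-2764 + 36635}} = - \frac{94371}{\left(-3325 - 31781\right) \frac{1}{-2764 + 36635}} = - \frac{94371}{\left(-35106\right) \frac{1}{33871}} = - \frac{94371}{- \frac{35106}{33871}} = \left(-94371\right) \left(- \frac{33871}{35106}\right) = \frac{1065480047}{11702}$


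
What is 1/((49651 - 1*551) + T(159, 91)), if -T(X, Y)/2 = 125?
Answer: 1/48850 ≈ 2.0471e-5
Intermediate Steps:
T(X, Y) = -250 (T(X, Y) = -2*125 = -250)
1/((49651 - 1*551) + T(159, 91)) = 1/((49651 - 1*551) - 250) = 1/((49651 - 551) - 250) = 1/(49100 - 250) = 1/48850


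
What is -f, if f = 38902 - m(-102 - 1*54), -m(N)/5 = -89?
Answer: -38457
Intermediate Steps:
m(N) = 445 (m(N) = -5*(-89) = 445)
f = 38457 (f = 38902 - 1*445 = 38902 - 445 = 38457)
-f = -1*38457 = -38457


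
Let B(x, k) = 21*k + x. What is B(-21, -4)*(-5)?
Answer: 525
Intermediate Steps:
B(x, k) = x + 21*k
B(-21, -4)*(-5) = (-21 + 21*(-4))*(-5) = (-21 - 84)*(-5) = -105*(-5) = 525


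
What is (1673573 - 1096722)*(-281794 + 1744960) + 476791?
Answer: 844029247057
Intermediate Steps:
(1673573 - 1096722)*(-281794 + 1744960) + 476791 = 576851*1463166 + 476791 = 844028770266 + 476791 = 844029247057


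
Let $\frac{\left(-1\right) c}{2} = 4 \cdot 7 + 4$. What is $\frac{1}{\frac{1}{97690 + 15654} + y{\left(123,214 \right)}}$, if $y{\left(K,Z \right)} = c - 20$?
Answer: $- \frac{113344}{9520895} \approx -0.011905$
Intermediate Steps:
$c = -64$ ($c = - 2 \left(4 \cdot 7 + 4\right) = - 2 \left(28 + 4\right) = \left(-2\right) 32 = -64$)
$y{\left(K,Z \right)} = -84$ ($y{\left(K,Z \right)} = -64 - 20 = -84$)
$\frac{1}{\frac{1}{97690 + 15654} + y{\left(123,214 \right)}} = \frac{1}{\frac{1}{97690 + 15654} - 84} = \frac{1}{\frac{1}{113344} - 84} = \frac{1}{- \frac{9520895}{113344}} = - \frac{113344}{9520895}$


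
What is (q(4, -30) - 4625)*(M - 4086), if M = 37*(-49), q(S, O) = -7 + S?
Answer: 27300572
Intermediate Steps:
M = -1813
(q(4, -30) - 4625)*(M - 4086) = ((-7 + 4) - 4625)*(-1813 - 4086) = (-3 - 4625)*(-5899) = -4628*(-5899) = 27300572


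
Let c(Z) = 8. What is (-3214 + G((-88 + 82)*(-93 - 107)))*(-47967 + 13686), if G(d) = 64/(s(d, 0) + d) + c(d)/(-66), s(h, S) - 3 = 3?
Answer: 81203743426/737 ≈ 1.1018e+8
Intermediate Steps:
s(h, S) = 6 (s(h, S) = 3 + 3 = 6)
G(d) = -4/33 + 64/(6 + d) (G(d) = 64/(6 + d) + 8/(-66) = 64/(6 + d) + 8*(-1/66) = 64/(6 + d) - 4/33 = -4/33 + 64/(6 + d))
(-3214 + G((-88 + 82)*(-93 - 107)))*(-47967 + 13686) = (-3214 + 4*(522 - (-88 + 82)*(-93 - 107))/(33*(6 + (-88 + 82)*(-93 - 107))))*(-47967 + 13686) = (-3214 + 4*(522 - (-6)*(-200))/(33*(6 - 6*(-200))))*(-34281) = (-3214 + 4*(522 - 1*1200)/(33*(6 + 1200)))*(-34281) = (-3214 + (4/33)*(522 - 1200)/1206)*(-34281) = (-3214 + (4/33)*(1/1206)*(-678))*(-34281) = (-3214 - 452/6633)*(-34281) = -21318914/6633*(-34281) = 81203743426/737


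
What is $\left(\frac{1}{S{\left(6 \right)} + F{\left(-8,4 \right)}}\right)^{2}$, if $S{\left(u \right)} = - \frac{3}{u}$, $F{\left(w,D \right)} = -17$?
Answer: $\frac{4}{1225} \approx 0.0032653$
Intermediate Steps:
$\left(\frac{1}{S{\left(6 \right)} + F{\left(-8,4 \right)}}\right)^{2} = \left(\frac{1}{- \frac{3}{6} - 17}\right)^{2} = \left(\frac{1}{\left(-3\right) \frac{1}{6} - 17}\right)^{2} = \left(\frac{1}{- \frac{1}{2} - 17}\right)^{2} = \left(\frac{1}{- \frac{35}{2}}\right)^{2} = \left(- \frac{2}{35}\right)^{2} = \frac{4}{1225}$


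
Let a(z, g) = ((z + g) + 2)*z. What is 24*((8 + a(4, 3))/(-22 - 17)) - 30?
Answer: -742/13 ≈ -57.077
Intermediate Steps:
a(z, g) = z*(2 + g + z) (a(z, g) = ((g + z) + 2)*z = (2 + g + z)*z = z*(2 + g + z))
24*((8 + a(4, 3))/(-22 - 17)) - 30 = 24*((8 + 4*(2 + 3 + 4))/(-22 - 17)) - 30 = 24*((8 + 4*9)/(-39)) - 30 = 24*((8 + 36)*(-1/39)) - 30 = 24*(44*(-1/39)) - 30 = 24*(-44/39) - 30 = -352/13 - 30 = -742/13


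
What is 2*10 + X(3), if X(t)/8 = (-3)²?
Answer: 92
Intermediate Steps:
X(t) = 72 (X(t) = 8*(-3)² = 8*9 = 72)
2*10 + X(3) = 2*10 + 72 = 20 + 72 = 92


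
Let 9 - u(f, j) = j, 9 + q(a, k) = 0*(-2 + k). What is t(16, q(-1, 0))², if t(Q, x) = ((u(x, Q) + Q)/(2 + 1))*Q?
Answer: 2304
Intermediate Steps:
q(a, k) = -9 (q(a, k) = -9 + 0*(-2 + k) = -9 + 0 = -9)
u(f, j) = 9 - j
t(Q, x) = 3*Q (t(Q, x) = (((9 - Q) + Q)/(2 + 1))*Q = (9/3)*Q = (9*(⅓))*Q = 3*Q)
t(16, q(-1, 0))² = (3*16)² = 48² = 2304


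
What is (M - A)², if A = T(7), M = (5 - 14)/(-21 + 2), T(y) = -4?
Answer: 7225/361 ≈ 20.014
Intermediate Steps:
M = 9/19 (M = -9/(-19) = -9*(-1/19) = 9/19 ≈ 0.47368)
A = -4
(M - A)² = (9/19 - 1*(-4))² = (9/19 + 4)² = (85/19)² = 7225/361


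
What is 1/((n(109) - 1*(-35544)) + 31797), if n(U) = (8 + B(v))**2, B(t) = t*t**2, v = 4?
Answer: 1/72525 ≈ 1.3788e-5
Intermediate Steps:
B(t) = t**3
n(U) = 5184 (n(U) = (8 + 4**3)**2 = (8 + 64)**2 = 72**2 = 5184)
1/((n(109) - 1*(-35544)) + 31797) = 1/((5184 - 1*(-35544)) + 31797) = 1/((5184 + 35544) + 31797) = 1/(40728 + 31797) = 1/72525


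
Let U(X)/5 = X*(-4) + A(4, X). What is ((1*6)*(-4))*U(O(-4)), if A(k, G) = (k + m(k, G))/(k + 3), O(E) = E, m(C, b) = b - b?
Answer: -13920/7 ≈ -1988.6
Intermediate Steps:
m(C, b) = 0
A(k, G) = k/(3 + k) (A(k, G) = (k + 0)/(k + 3) = k/(3 + k))
U(X) = 20/7 - 20*X (U(X) = 5*(X*(-4) + 4/(3 + 4)) = 5*(-4*X + 4/7) = 5*(4/7 - 4*X) = 20/7 - 20*X)
((1*6)*(-4))*U(O(-4)) = ((1*6)*(-4))*(20/7 - 20*(-4)) = (6*(-4))*(20/7 + 80) = -24*580/7 = -13920/7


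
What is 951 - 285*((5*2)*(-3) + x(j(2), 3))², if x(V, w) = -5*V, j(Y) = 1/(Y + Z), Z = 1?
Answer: -854522/3 ≈ -2.8484e+5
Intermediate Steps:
j(Y) = 1/(1 + Y) (j(Y) = 1/(Y + 1) = 1/(1 + Y))
951 - 285*((5*2)*(-3) + x(j(2), 3))² = 951 - 285*((5*2)*(-3) - 5/(1 + 2))² = 951 - 285*(10*(-3) - 5/3)² = 951 - 285*(-30 - 5*⅓)² = 951 - 285*(-30 - 5/3)² = 951 - 285*(-95/3)² = 951 - 285*9025/9 = 951 - 857375/3 = -854522/3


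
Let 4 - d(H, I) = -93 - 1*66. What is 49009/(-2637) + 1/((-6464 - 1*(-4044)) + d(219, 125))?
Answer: -110615950/5951709 ≈ -18.586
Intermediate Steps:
d(H, I) = 163 (d(H, I) = 4 - (-93 - 1*66) = 4 - (-93 - 66) = 4 - 1*(-159) = 4 + 159 = 163)
49009/(-2637) + 1/((-6464 - 1*(-4044)) + d(219, 125)) = 49009/(-2637) + 1/((-6464 - 1*(-4044)) + 163) = 49009*(-1/2637) + 1/((-6464 + 4044) + 163) = -49009/2637 + 1/(-2420 + 163) = -49009/2637 + 1/(-2257) = -49009/2637 - 1/2257 = -110615950/5951709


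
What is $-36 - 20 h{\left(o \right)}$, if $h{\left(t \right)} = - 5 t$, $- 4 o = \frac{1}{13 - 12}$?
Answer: $-61$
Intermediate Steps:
$o = - \frac{1}{4}$ ($o = - \frac{1}{4 \left(13 - 12\right)} = - \frac{1}{4 \cdot 1} = \left(- \frac{1}{4}\right) 1 = - \frac{1}{4} \approx -0.25$)
$-36 - 20 h{\left(o \right)} = -36 - 20 \left(\left(-5\right) \left(- \frac{1}{4}\right)\right) = -36 - 25 = -61$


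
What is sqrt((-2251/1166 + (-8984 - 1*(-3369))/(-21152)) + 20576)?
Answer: sqrt(195544591237641910)/3082904 ≈ 143.44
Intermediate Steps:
sqrt((-2251/1166 + (-8984 - 1*(-3369))/(-21152)) + 20576) = sqrt((-2251*1/1166 + (-8984 + 3369)*(-1/21152)) + 20576) = sqrt((-2251/1166 - 5615*(-1/21152)) + 20576) = sqrt((-2251/1166 + 5615/21152) + 20576) = sqrt(-20533031/12331616 + 20576) = sqrt(253714797785/12331616) = sqrt(195544591237641910)/3082904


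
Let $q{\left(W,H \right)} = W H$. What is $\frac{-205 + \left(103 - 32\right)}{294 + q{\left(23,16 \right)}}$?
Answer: $- \frac{67}{331} \approx -0.20242$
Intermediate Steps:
$q{\left(W,H \right)} = H W$
$\frac{-205 + \left(103 - 32\right)}{294 + q{\left(23,16 \right)}} = \frac{-205 + \left(103 - 32\right)}{294 + 16 \cdot 23} = \frac{-205 + 71}{294 + 368} = - \frac{134}{662} = \left(-134\right) \frac{1}{662} = - \frac{67}{331}$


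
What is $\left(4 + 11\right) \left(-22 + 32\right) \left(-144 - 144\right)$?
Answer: $-43200$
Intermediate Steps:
$\left(4 + 11\right) \left(-22 + 32\right) \left(-144 - 144\right) = 15 \cdot 10 \left(-288\right) = 150 \left(-288\right) = -43200$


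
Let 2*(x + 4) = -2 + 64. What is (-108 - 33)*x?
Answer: -3807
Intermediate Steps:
x = 27 (x = -4 + (-2 + 64)/2 = -4 + (½)*62 = -4 + 31 = 27)
(-108 - 33)*x = (-108 - 33)*27 = -141*27 = -3807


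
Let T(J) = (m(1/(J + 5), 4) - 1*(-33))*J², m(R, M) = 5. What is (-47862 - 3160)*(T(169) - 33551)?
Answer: -53663255874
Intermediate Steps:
T(J) = 38*J² (T(J) = (5 - 1*(-33))*J² = (5 + 33)*J² = 38*J²)
(-47862 - 3160)*(T(169) - 33551) = (-47862 - 3160)*(38*169² - 33551) = -51022*(38*28561 - 33551) = -51022*(1085318 - 33551) = -51022*1051767 = -53663255874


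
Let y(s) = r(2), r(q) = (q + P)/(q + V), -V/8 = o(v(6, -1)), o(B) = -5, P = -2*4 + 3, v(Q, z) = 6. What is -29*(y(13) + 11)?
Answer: -4437/14 ≈ -316.93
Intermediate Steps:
P = -5 (P = -8 + 3 = -5)
V = 40 (V = -8*(-5) = 40)
r(q) = (-5 + q)/(40 + q) (r(q) = (q - 5)/(q + 40) = (-5 + q)/(40 + q))
y(s) = -1/14 (y(s) = (-5 + 2)/(40 + 2) = -3/42 = (1/42)*(-3) = -1/14)
-29*(y(13) + 11) = -29*(-1/14 + 11) = -29*153/14 = -4437/14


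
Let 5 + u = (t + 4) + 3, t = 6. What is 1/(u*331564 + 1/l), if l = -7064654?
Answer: 7064654/18739079510847 ≈ 3.7700e-7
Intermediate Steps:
u = 8 (u = -5 + ((6 + 4) + 3) = -5 + (10 + 3) = -5 + 13 = 8)
1/(u*331564 + 1/l) = 1/(8*331564 + 1/(-7064654)) = 1/(2652512 - 1/7064654) = 1/(18739079510847/7064654) = 7064654/18739079510847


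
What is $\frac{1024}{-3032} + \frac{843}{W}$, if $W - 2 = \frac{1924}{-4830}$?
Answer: $\frac{771090151}{1465972} \approx 525.99$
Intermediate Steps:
$W = \frac{3868}{2415}$ ($W = 2 + \frac{1924}{-4830} = 2 + 1924 \left(- \frac{1}{4830}\right) = 2 - \frac{962}{2415} = \frac{3868}{2415} \approx 1.6017$)
$\frac{1024}{-3032} + \frac{843}{W} = \frac{1024}{-3032} + \frac{843}{\frac{3868}{2415}} = 1024 \left(- \frac{1}{3032}\right) + 843 \cdot \frac{2415}{3868} = - \frac{128}{379} + \frac{2035845}{3868} = \frac{771090151}{1465972}$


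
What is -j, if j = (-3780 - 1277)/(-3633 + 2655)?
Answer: -5057/978 ≈ -5.1708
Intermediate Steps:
j = 5057/978 (j = -5057/(-978) = -5057*(-1/978) = 5057/978 ≈ 5.1708)
-j = -1*5057/978 = -5057/978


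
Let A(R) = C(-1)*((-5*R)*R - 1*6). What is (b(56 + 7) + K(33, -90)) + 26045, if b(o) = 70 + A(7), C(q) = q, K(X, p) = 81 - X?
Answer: 26414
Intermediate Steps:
A(R) = 6 + 5*R² (A(R) = -((-5*R)*R - 1*6) = -(-5*R² - 6) = -(-6 - 5*R²) = 6 + 5*R²)
b(o) = 321 (b(o) = 70 + (6 + 5*7²) = 70 + (6 + 5*49) = 70 + (6 + 245) = 70 + 251 = 321)
(b(56 + 7) + K(33, -90)) + 26045 = (321 + (81 - 1*33)) + 26045 = (321 + (81 - 33)) + 26045 = (321 + 48) + 26045 = 369 + 26045 = 26414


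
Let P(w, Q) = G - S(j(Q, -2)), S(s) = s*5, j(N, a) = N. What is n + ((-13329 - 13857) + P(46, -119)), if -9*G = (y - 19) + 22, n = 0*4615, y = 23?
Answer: -239345/9 ≈ -26594.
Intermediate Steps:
n = 0
G = -26/9 (G = -((23 - 19) + 22)/9 = -(4 + 22)/9 = -⅑*26 = -26/9 ≈ -2.8889)
S(s) = 5*s
P(w, Q) = -26/9 - 5*Q
n + ((-13329 - 13857) + P(46, -119)) = 0 + ((-13329 - 13857) + (-26/9 - 5*(-119))) = 0 + (-27186 + (-26/9 + 595)) = 0 + (-27186 + 5329/9) = 0 - 239345/9 = -239345/9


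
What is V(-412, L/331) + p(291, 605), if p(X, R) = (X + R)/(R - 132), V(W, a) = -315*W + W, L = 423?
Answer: 61191960/473 ≈ 1.2937e+5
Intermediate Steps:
V(W, a) = -314*W
p(X, R) = (R + X)/(-132 + R)
V(-412, L/331) + p(291, 605) = -314*(-412) + (605 + 291)/(-132 + 605) = 129368 + 896/473 = 61191960/473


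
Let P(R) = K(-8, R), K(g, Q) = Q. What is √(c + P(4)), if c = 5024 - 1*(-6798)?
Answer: 9*√146 ≈ 108.75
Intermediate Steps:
c = 11822 (c = 5024 + 6798 = 11822)
P(R) = R
√(c + P(4)) = √(11822 + 4) = √11826 = 9*√146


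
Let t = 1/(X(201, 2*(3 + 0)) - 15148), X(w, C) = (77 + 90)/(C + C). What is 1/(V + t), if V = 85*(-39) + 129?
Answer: -181609/578606286 ≈ -0.00031387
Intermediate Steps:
X(w, C) = 167/(2*C) (X(w, C) = 167/((2*C)) = 167*(1/(2*C)) = 167/(2*C))
t = -12/181609 (t = 1/(167/(2*((2*(3 + 0)))) - 15148) = 1/(167/(2*((2*3))) - 15148) = 1/((167/2)/6 - 15148) = 1/((167/2)*(⅙) - 15148) = 1/(167/12 - 15148) = 1/(-181609/12) = -12/181609 ≈ -6.6076e-5)
V = -3186 (V = -3315 + 129 = -3186)
1/(V + t) = 1/(-3186 - 12/181609) = 1/(-578606286/181609) = -181609/578606286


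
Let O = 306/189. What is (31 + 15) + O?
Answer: 1000/21 ≈ 47.619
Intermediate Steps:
O = 34/21 (O = 306*(1/189) = 34/21 ≈ 1.6190)
(31 + 15) + O = (31 + 15) + 34/21 = 46 + 34/21 = 1000/21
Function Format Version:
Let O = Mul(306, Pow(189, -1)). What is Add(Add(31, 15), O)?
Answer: Rational(1000, 21) ≈ 47.619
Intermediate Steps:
O = Rational(34, 21) (O = Mul(306, Rational(1, 189)) = Rational(34, 21) ≈ 1.6190)
Add(Add(31, 15), O) = Add(Add(31, 15), Rational(34, 21)) = Add(46, Rational(34, 21)) = Rational(1000, 21)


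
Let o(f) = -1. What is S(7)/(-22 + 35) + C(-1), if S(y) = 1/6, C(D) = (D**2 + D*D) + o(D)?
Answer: 79/78 ≈ 1.0128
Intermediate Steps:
C(D) = -1 + 2*D**2 (C(D) = (D**2 + D*D) - 1 = (D**2 + D**2) - 1 = 2*D**2 - 1 = -1 + 2*D**2)
S(y) = 1/6
S(7)/(-22 + 35) + C(-1) = (1/6)/(-22 + 35) + (-1 + 2*(-1)**2) = (1/6)/13 + (-1 + 2*1) = (1/13)*(1/6) + (-1 + 2) = 1/78 + 1 = 79/78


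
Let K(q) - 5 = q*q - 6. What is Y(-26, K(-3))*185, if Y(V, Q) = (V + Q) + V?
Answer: -8140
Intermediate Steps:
K(q) = -1 + q**2 (K(q) = 5 + (q*q - 6) = 5 + (q**2 - 6) = 5 + (-6 + q**2) = -1 + q**2)
Y(V, Q) = Q + 2*V (Y(V, Q) = (Q + V) + V = Q + 2*V)
Y(-26, K(-3))*185 = ((-1 + (-3)**2) + 2*(-26))*185 = ((-1 + 9) - 52)*185 = (8 - 52)*185 = -44*185 = -8140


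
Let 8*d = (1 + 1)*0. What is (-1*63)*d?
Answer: 0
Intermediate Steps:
d = 0 (d = ((1 + 1)*0)/8 = (2*0)/8 = (1/8)*0 = 0)
(-1*63)*d = -1*63*0 = -63*0 = 0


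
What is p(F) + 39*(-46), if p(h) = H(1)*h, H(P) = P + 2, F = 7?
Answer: -1773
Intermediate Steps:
H(P) = 2 + P
p(h) = 3*h (p(h) = (2 + 1)*h = 3*h)
p(F) + 39*(-46) = 3*7 + 39*(-46) = 21 - 1794 = -1773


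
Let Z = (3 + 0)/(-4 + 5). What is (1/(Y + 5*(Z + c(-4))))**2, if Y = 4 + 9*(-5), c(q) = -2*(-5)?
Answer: 1/576 ≈ 0.0017361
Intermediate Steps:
c(q) = 10
Z = 3 (Z = 3/1 = 3*1 = 3)
Y = -41 (Y = 4 - 45 = -41)
(1/(Y + 5*(Z + c(-4))))**2 = (1/(-41 + 5*(3 + 10)))**2 = (1/(-41 + 5*13))**2 = (1/(-41 + 65))**2 = (1/24)**2 = 1/576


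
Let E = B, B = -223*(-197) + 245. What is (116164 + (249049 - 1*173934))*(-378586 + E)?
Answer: -63965610390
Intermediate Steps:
B = 44176 (B = 43931 + 245 = 44176)
E = 44176
(116164 + (249049 - 1*173934))*(-378586 + E) = (116164 + (249049 - 1*173934))*(-378586 + 44176) = (116164 + (249049 - 173934))*(-334410) = (116164 + 75115)*(-334410) = 191279*(-334410) = -63965610390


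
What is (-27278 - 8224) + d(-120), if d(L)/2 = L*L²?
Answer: -3491502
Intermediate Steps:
d(L) = 2*L³ (d(L) = 2*(L*L²) = 2*L³)
(-27278 - 8224) + d(-120) = (-27278 - 8224) + 2*(-120)³ = -35502 + 2*(-1728000) = -35502 - 3456000 = -3491502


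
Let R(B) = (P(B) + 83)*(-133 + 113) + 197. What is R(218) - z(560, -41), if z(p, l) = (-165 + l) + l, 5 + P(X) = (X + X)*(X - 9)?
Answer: -1823596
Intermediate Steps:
P(X) = -5 + 2*X*(-9 + X) (P(X) = -5 + (X + X)*(X - 9) = -5 + (2*X)*(-9 + X) = -5 + 2*X*(-9 + X))
z(p, l) = -165 + 2*l
R(B) = -1363 - 40*B² + 360*B (R(B) = ((-5 - 18*B + 2*B²) + 83)*(-133 + 113) + 197 = (78 - 18*B + 2*B²)*(-20) + 197 = (-1560 - 40*B² + 360*B) + 197 = -1363 - 40*B² + 360*B)
R(218) - z(560, -41) = (-1363 - 40*218² + 360*218) - (-165 + 2*(-41)) = (-1363 - 40*47524 + 78480) - (-165 - 82) = (-1363 - 1900960 + 78480) - 1*(-247) = -1823843 + 247 = -1823596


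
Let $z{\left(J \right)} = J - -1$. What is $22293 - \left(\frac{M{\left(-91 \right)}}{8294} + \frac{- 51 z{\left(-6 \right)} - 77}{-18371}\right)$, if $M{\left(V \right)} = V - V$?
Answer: $\frac{409544881}{18371} \approx 22293.0$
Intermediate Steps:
$M{\left(V \right)} = 0$
$z{\left(J \right)} = 1 + J$ ($z{\left(J \right)} = J + 1 = 1 + J$)
$22293 - \left(\frac{M{\left(-91 \right)}}{8294} + \frac{- 51 z{\left(-6 \right)} - 77}{-18371}\right) = 22293 - \left(\frac{0}{8294} + \frac{- 51 \left(1 - 6\right) - 77}{-18371}\right) = 22293 - \left(0 \cdot \frac{1}{8294} + \left(\left(-51\right) \left(-5\right) - 77\right) \left(- \frac{1}{18371}\right)\right) = 22293 - \left(0 + \left(255 - 77\right) \left(- \frac{1}{18371}\right)\right) = 22293 - \left(0 + 178 \left(- \frac{1}{18371}\right)\right) = 22293 - \left(0 - \frac{178}{18371}\right) = 22293 - - \frac{178}{18371} = 22293 + \frac{178}{18371} = \frac{409544881}{18371}$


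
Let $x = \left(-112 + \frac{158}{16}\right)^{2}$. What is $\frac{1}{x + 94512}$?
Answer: $\frac{64}{6716257} \approx 9.5291 \cdot 10^{-6}$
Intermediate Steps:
$x = \frac{667489}{64}$ ($x = \left(-112 + 158 \cdot \frac{1}{16}\right)^{2} = \left(-112 + \frac{79}{8}\right)^{2} = \left(- \frac{817}{8}\right)^{2} = \frac{667489}{64} \approx 10430.0$)
$\frac{1}{x + 94512} = \frac{1}{\frac{667489}{64} + 94512} = \frac{1}{\frac{6716257}{64}} = \frac{64}{6716257}$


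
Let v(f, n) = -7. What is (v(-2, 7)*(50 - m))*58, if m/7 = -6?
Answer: -37352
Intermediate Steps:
m = -42 (m = 7*(-6) = -42)
(v(-2, 7)*(50 - m))*58 = -7*(50 - 1*(-42))*58 = -7*(50 + 42)*58 = -7*92*58 = -644*58 = -37352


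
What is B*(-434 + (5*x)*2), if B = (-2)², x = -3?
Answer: -1856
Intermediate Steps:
B = 4
B*(-434 + (5*x)*2) = 4*(-434 + (5*(-3))*2) = 4*(-434 - 15*2) = 4*(-434 - 30) = 4*(-464) = -1856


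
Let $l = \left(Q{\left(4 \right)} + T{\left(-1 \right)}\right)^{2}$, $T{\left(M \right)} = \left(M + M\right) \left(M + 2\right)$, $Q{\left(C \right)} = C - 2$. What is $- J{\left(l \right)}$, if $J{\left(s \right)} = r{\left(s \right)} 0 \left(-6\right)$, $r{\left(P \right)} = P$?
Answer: $0$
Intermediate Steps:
$Q{\left(C \right)} = -2 + C$
$T{\left(M \right)} = 2 M \left(2 + M\right)$
$l = 0$ ($l = \left(\left(-2 + 4\right) + 2 \left(-1\right) \left(2 - 1\right)\right)^{2} = \left(2 + 2 \left(-1\right) 1\right)^{2} = \left(2 - 2\right)^{2} = 0^{2} = 0$)
$J{\left(s \right)} = 0$ ($J{\left(s \right)} = s 0 \left(-6\right) = 0 \left(-6\right) = 0$)
$- J{\left(l \right)} = \left(-1\right) 0 = 0$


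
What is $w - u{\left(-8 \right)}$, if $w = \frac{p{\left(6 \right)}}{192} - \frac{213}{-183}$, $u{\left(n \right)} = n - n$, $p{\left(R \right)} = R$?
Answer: $\frac{2333}{1952} \approx 1.1952$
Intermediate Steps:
$u{\left(n \right)} = 0$
$w = \frac{2333}{1952}$ ($w = \frac{6}{192} - \frac{213}{-183} = 6 \cdot \frac{1}{192} - - \frac{71}{61} = \frac{1}{32} + \frac{71}{61} = \frac{2333}{1952} \approx 1.1952$)
$w - u{\left(-8 \right)} = \frac{2333}{1952} - 0 = \frac{2333}{1952} + 0 = \frac{2333}{1952}$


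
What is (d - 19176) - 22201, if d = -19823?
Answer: -61200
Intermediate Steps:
(d - 19176) - 22201 = (-19823 - 19176) - 22201 = -38999 - 22201 = -61200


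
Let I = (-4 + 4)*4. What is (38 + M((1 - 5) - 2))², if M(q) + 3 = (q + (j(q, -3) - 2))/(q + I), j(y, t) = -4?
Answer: 1369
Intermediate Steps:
I = 0 (I = 0*4 = 0)
M(q) = -3 + (-6 + q)/q (M(q) = -3 + (q + (-4 - 2))/(q + 0) = -3 + (q - 6)/q = -3 + (-6 + q)/q)
(38 + M((1 - 5) - 2))² = (38 + (-2 - 6/((1 - 5) - 2)))² = (38 + (-2 - 6/(-4 - 2)))² = (38 + (-2 - 6/(-6)))² = (38 + (-2 - 6*(-⅙)))² = (38 + (-2 + 1))² = (38 - 1)² = 37² = 1369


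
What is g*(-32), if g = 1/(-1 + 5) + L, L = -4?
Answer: 120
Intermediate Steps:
g = -15/4 (g = 1/(-1 + 5) - 4 = 1/4 - 4 = 1*(¼) - 4 = ¼ - 4 = -15/4 ≈ -3.7500)
g*(-32) = -15/4*(-32) = 120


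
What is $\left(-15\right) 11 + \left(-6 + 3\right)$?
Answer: $-168$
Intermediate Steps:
$\left(-15\right) 11 + \left(-6 + 3\right) = -165 - 3 = -168$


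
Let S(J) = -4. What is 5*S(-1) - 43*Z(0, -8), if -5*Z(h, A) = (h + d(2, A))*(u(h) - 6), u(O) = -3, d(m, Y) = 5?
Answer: -407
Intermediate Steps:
Z(h, A) = 9 + 9*h/5 (Z(h, A) = -(h + 5)*(-3 - 6)/5 = -(5 + h)*(-9)/5 = -(-45 - 9*h)/5 = 9 + 9*h/5)
5*S(-1) - 43*Z(0, -8) = 5*(-4) - 43*(9 + (9/5)*0) = -20 - 43*(9 + 0) = -20 - 43*9 = -20 - 387 = -407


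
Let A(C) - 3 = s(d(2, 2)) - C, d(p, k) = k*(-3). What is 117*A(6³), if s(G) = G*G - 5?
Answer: -21294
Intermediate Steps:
d(p, k) = -3*k
s(G) = -5 + G² (s(G) = G² - 5 = -5 + G²)
A(C) = 34 - C (A(C) = 3 + ((-5 + (-3*2)²) - C) = 3 + ((-5 + (-6)²) - C) = 3 + ((-5 + 36) - C) = 3 + (31 - C) = 34 - C)
117*A(6³) = 117*(34 - 1*6³) = 117*(34 - 1*216) = 117*(34 - 216) = 117*(-182) = -21294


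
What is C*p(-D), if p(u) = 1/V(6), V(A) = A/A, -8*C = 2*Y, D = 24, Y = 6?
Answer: -3/2 ≈ -1.5000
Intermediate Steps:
C = -3/2 (C = -6/4 = -⅛*12 = -3/2 ≈ -1.5000)
V(A) = 1
p(u) = 1 (p(u) = 1/1 = 1)
C*p(-D) = -3/2*1 = -3/2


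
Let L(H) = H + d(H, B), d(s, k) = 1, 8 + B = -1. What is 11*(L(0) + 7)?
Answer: 88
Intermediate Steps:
B = -9 (B = -8 - 1 = -9)
L(H) = 1 + H (L(H) = H + 1 = 1 + H)
11*(L(0) + 7) = 11*((1 + 0) + 7) = 11*(1 + 7) = 11*8 = 88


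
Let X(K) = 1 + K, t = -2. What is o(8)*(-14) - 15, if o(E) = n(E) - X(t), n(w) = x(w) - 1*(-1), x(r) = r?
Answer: -155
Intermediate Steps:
n(w) = 1 + w (n(w) = w - 1*(-1) = w + 1 = 1 + w)
o(E) = 2 + E (o(E) = (1 + E) - (1 - 2) = (1 + E) - 1*(-1) = (1 + E) + 1 = 2 + E)
o(8)*(-14) - 15 = (2 + 8)*(-14) - 15 = 10*(-14) - 15 = -140 - 15 = -155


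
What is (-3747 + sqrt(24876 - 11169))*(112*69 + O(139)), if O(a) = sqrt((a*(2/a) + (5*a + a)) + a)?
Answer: -3*(1249 - sqrt(1523))*(7728 + 5*sqrt(39)) ≈ -2.8165e+7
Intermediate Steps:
O(a) = sqrt(2 + 7*a) (O(a) = sqrt((2 + 6*a) + a) = sqrt(2 + 7*a))
(-3747 + sqrt(24876 - 11169))*(112*69 + O(139)) = (-3747 + sqrt(24876 - 11169))*(112*69 + sqrt(2 + 7*139)) = (-3747 + sqrt(13707))*(7728 + sqrt(2 + 973)) = (-3747 + 3*sqrt(1523))*(7728 + sqrt(975)) = (-3747 + 3*sqrt(1523))*(7728 + 5*sqrt(39))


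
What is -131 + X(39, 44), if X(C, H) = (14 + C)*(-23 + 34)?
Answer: 452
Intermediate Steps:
X(C, H) = 154 + 11*C (X(C, H) = (14 + C)*11 = 154 + 11*C)
-131 + X(39, 44) = -131 + (154 + 11*39) = -131 + (154 + 429) = -131 + 583 = 452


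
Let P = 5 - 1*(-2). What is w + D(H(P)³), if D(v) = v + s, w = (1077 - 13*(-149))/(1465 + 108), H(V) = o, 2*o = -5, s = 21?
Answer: 8341/1144 ≈ 7.2911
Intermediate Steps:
P = 7 (P = 5 + 2 = 7)
o = -5/2 (o = (½)*(-5) = -5/2 ≈ -2.5000)
H(V) = -5/2
w = 274/143 (w = (1077 + 1937)/1573 = 3014*(1/1573) = 274/143 ≈ 1.9161)
D(v) = 21 + v (D(v) = v + 21 = 21 + v)
w + D(H(P)³) = 274/143 + (21 + (-5/2)³) = 274/143 + (21 - 125/8) = 274/143 + 43/8 = 8341/1144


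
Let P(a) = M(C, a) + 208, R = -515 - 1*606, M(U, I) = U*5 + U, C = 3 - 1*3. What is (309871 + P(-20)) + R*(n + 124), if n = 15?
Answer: 154260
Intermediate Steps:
C = 0 (C = 3 - 3 = 0)
M(U, I) = 6*U (M(U, I) = 5*U + U = 6*U)
R = -1121 (R = -515 - 606 = -1121)
P(a) = 208 (P(a) = 6*0 + 208 = 0 + 208 = 208)
(309871 + P(-20)) + R*(n + 124) = (309871 + 208) - 1121*(15 + 124) = 310079 - 1121*139 = 310079 - 155819 = 154260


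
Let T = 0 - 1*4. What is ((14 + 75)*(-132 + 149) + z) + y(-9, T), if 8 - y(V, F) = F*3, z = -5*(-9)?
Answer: 1578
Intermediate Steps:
T = -4 (T = 0 - 4 = -4)
z = 45 (z = -5*(-9) = 45)
y(V, F) = 8 - 3*F (y(V, F) = 8 - F*3 = 8 - 3*F)
((14 + 75)*(-132 + 149) + z) + y(-9, T) = ((14 + 75)*(-132 + 149) + 45) + (8 - 3*(-4)) = (89*17 + 45) + (8 + 12) = (1513 + 45) + 20 = 1558 + 20 = 1578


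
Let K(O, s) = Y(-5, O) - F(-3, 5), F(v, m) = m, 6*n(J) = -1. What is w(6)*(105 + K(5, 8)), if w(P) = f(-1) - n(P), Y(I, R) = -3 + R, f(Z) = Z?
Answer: -85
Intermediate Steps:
n(J) = -⅙ (n(J) = (⅙)*(-1) = -⅙)
K(O, s) = -8 + O (K(O, s) = (-3 + O) - 1*5 = (-3 + O) - 5 = -8 + O)
w(P) = -⅚ (w(P) = -1 - 1*(-⅙) = -1 + ⅙ = -⅚)
w(6)*(105 + K(5, 8)) = -5*(105 + (-8 + 5))/6 = -5*(105 - 3)/6 = -⅚*102 = -85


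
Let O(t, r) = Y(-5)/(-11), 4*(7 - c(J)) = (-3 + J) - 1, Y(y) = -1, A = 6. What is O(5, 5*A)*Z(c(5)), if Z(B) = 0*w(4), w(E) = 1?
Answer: 0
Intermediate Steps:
c(J) = 8 - J/4 (c(J) = 7 - ((-3 + J) - 1)/4 = 7 - (-4 + J)/4 = 7 + (1 - J/4) = 8 - J/4)
Z(B) = 0 (Z(B) = 0*1 = 0)
O(t, r) = 1/11 (O(t, r) = -1/(-11) = -1*(-1/11) = 1/11)
O(5, 5*A)*Z(c(5)) = (1/11)*0 = 0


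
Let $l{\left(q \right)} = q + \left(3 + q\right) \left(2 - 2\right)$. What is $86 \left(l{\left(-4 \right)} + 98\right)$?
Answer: $8084$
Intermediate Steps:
$l{\left(q \right)} = q$ ($l{\left(q \right)} = q + \left(3 + q\right) 0 = q + 0 = q$)
$86 \left(l{\left(-4 \right)} + 98\right) = 86 \left(-4 + 98\right) = 86 \cdot 94 = 8084$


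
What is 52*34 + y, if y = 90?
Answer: 1858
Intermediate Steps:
52*34 + y = 52*34 + 90 = 1768 + 90 = 1858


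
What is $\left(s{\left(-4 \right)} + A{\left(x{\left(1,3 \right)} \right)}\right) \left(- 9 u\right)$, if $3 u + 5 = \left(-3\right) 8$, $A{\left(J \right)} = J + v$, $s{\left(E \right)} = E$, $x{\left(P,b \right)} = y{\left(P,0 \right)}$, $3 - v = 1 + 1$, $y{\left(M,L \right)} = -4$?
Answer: $-609$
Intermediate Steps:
$v = 1$ ($v = 3 - \left(1 + 1\right) = 3 - 2 = 1$)
$x{\left(P,b \right)} = -4$
$A{\left(J \right)} = 1 + J$ ($A{\left(J \right)} = J + 1 = 1 + J$)
$u = - \frac{29}{3}$ ($u = - \frac{5}{3} + \frac{\left(-3\right) 8}{3} = - \frac{5}{3} + \frac{1}{3} \left(-24\right) = - \frac{5}{3} - 8 = - \frac{29}{3} \approx -9.6667$)
$\left(s{\left(-4 \right)} + A{\left(x{\left(1,3 \right)} \right)}\right) \left(- 9 u\right) = \left(-4 + \left(1 - 4\right)\right) \left(\left(-9\right) \left(- \frac{29}{3}\right)\right) = \left(-4 - 3\right) 87 = \left(-7\right) 87 = -609$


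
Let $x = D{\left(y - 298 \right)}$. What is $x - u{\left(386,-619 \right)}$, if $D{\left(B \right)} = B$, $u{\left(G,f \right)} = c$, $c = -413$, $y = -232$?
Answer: $-117$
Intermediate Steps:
$u{\left(G,f \right)} = -413$
$x = -530$ ($x = -232 - 298 = -530$)
$x - u{\left(386,-619 \right)} = -530 - -413 = -530 + 413 = -117$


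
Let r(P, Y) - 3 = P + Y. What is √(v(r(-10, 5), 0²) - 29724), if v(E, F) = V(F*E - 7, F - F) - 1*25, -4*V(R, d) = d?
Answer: I*√29749 ≈ 172.48*I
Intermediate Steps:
V(R, d) = -d/4
r(P, Y) = 3 + P + Y (r(P, Y) = 3 + (P + Y) = 3 + P + Y)
v(E, F) = -25 (v(E, F) = -(F - F)/4 - 1*25 = -¼*0 - 25 = 0 - 25 = -25)
√(v(r(-10, 5), 0²) - 29724) = √(-25 - 29724) = √(-29749) = I*√29749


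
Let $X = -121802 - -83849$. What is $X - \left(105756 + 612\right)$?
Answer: $-144321$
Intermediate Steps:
$X = -37953$ ($X = -121802 + 83849 = -37953$)
$X - \left(105756 + 612\right) = -37953 - \left(105756 + 612\right) = -37953 - 106368 = -144321$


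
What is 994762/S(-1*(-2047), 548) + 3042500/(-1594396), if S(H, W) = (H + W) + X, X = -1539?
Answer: 197853959219/210460272 ≈ 940.10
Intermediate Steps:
S(H, W) = -1539 + H + W (S(H, W) = (H + W) - 1539 = -1539 + H + W)
994762/S(-1*(-2047), 548) + 3042500/(-1594396) = 994762/(-1539 - 1*(-2047) + 548) + 3042500/(-1594396) = 994762/(-1539 + 2047 + 548) + 3042500*(-1/1594396) = 994762/1056 - 760625/398599 = 994762*(1/1056) - 760625/398599 = 497381/528 - 760625/398599 = 197853959219/210460272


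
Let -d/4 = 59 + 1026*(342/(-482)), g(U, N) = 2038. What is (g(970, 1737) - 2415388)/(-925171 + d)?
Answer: 64624150/24702367 ≈ 2.6161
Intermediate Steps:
d = 644908/241 (d = -4*(59 + 1026*(342/(-482))) = -4*(59 + 1026*(342*(-1/482))) = -4*(59 + 1026*(-171/241)) = -4*(59 - 175446/241) = -4*(-161227/241) = 644908/241 ≈ 2676.0)
(g(970, 1737) - 2415388)/(-925171 + d) = (2038 - 2415388)/(-925171 + 644908/241) = -2413350/(-222321303/241) = -2413350*(-241/222321303) = 64624150/24702367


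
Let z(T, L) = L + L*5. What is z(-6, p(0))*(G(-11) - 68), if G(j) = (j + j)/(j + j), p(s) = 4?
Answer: -1608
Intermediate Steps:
z(T, L) = 6*L (z(T, L) = L + 5*L = 6*L)
G(j) = 1 (G(j) = (2*j)/((2*j)) = (2*j)*(1/(2*j)) = 1)
z(-6, p(0))*(G(-11) - 68) = (6*4)*(1 - 68) = 24*(-67) = -1608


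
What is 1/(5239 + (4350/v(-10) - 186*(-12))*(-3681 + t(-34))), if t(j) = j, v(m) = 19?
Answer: -19/173606429 ≈ -1.0944e-7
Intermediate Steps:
1/(5239 + (4350/v(-10) - 186*(-12))*(-3681 + t(-34))) = 1/(5239 + (4350/19 - 186*(-12))*(-3681 - 34)) = 1/(5239 + (4350*(1/19) + 2232)*(-3715)) = 1/(5239 + (4350/19 + 2232)*(-3715)) = 1/(5239 + (46758/19)*(-3715)) = 1/(5239 - 173705970/19) = 1/(-173606429/19) = -19/173606429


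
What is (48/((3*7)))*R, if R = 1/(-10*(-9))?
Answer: 8/315 ≈ 0.025397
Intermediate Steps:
R = 1/90 ≈ 0.011111
(48/((3*7)))*R = (48/((3*7)))*(1/90) = (48/21)*(1/90) = (48*(1/21))*(1/90) = (16/7)*(1/90) = 8/315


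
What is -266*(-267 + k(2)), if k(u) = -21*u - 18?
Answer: 86982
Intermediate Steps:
k(u) = -18 - 21*u
-266*(-267 + k(2)) = -266*(-267 + (-18 - 21*2)) = -266*(-267 + (-18 - 42)) = -266*(-267 - 60) = -266*(-327) = 86982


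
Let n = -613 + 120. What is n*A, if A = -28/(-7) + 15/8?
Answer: -23171/8 ≈ -2896.4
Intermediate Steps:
A = 47/8 (A = -28*(-⅐) + 15*(⅛) = 4 + 15/8 = 47/8 ≈ 5.8750)
n = -493
n*A = -493*47/8 = -23171/8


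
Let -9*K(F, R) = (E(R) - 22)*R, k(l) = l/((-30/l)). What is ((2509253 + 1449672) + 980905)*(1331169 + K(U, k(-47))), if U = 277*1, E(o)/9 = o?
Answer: 196442289700699/30 ≈ 6.5481e+12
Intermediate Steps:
E(o) = 9*o
k(l) = -l**2/30 (k(l) = l*(-l/30) = -l**2/30)
U = 277
K(F, R) = -R*(-22 + 9*R)/9 (K(F, R) = -(9*R - 22)*R/9 = -(-22 + 9*R)*R/9 = -R*(-22 + 9*R)/9)
((2509253 + 1449672) + 980905)*(1331169 + K(U, k(-47))) = ((2509253 + 1449672) + 980905)*(1331169 + (-1/30*(-47)**2)*(22 - (-3)*(-47)**2/10)/9) = (3958925 + 980905)*(1331169 + (-1/30*2209)*(22 - (-3)*2209/10)/9) = 4939830*(1331169 + (1/9)*(-2209/30)*(22 - 9*(-2209/30))) = 4939830*(1331169 + (1/9)*(-2209/30)*(22 + 6627/10)) = 4939830*(1331169 + (1/9)*(-2209/30)*(6847/10)) = 4939830*(1331169 - 15125023/2700) = 4939830*(3579031277/2700) = 196442289700699/30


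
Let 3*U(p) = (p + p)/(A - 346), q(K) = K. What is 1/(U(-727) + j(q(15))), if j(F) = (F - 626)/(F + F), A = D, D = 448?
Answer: -1530/38431 ≈ -0.039812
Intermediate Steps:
A = 448
j(F) = (-626 + F)/(2*F) (j(F) = (-626 + F)/((2*F)) = (-626 + F)*(1/(2*F)) = (-626 + F)/(2*F))
U(p) = p/153 (U(p) = ((p + p)/(448 - 346))/3 = ((2*p)/102)/3 = ((2*p)*(1/102))/3 = (p/51)/3 = p/153)
1/(U(-727) + j(q(15))) = 1/((1/153)*(-727) + (1/2)*(-626 + 15)/15) = 1/(-727/153 + (1/2)*(1/15)*(-611)) = 1/(-727/153 - 611/30) = 1/(-38431/1530) = -1530/38431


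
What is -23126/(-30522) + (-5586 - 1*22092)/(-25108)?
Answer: 356358881/191586594 ≈ 1.8600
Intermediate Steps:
-23126/(-30522) + (-5586 - 1*22092)/(-25108) = -23126*(-1/30522) + (-5586 - 22092)*(-1/25108) = 11563/15261 - 27678*(-1/25108) = 11563/15261 + 13839/12554 = 356358881/191586594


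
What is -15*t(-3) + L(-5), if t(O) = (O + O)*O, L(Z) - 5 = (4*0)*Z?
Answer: -265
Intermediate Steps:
L(Z) = 5 (L(Z) = 5 + (4*0)*Z = 5 + 0*Z = 5 + 0 = 5)
t(O) = 2*O² (t(O) = (2*O)*O = 2*O²)
-15*t(-3) + L(-5) = -15*2*(-3)² + 5 = -15*2*9 + 5 = -15*18 + 5 = -270 + 5 = -265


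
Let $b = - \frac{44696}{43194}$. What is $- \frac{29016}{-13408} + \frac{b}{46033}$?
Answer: $\frac{3605834185279}{1666236798876} \approx 2.1641$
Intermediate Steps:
$b = - \frac{22348}{21597}$ ($b = \left(-44696\right) \frac{1}{43194} = - \frac{22348}{21597} \approx -1.0348$)
$- \frac{29016}{-13408} + \frac{b}{46033} = - \frac{29016}{-13408} - \frac{22348}{21597 \cdot 46033} = \left(-29016\right) \left(- \frac{1}{13408}\right) - \frac{22348}{994174701} = \frac{3627}{1676} - \frac{22348}{994174701} = \frac{3605834185279}{1666236798876}$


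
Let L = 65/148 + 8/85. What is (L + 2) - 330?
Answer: -4119531/12580 ≈ -327.47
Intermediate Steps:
L = 6709/12580 (L = 65*(1/148) + 8*(1/85) = 65/148 + 8/85 = 6709/12580 ≈ 0.53331)
(L + 2) - 330 = (6709/12580 + 2) - 330 = 31869/12580 - 330 = -4119531/12580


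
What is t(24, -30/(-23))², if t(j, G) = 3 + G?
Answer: 9801/529 ≈ 18.527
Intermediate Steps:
t(24, -30/(-23))² = (3 - 30/(-23))² = (3 - 30*(-1/23))² = (3 + 30/23)² = (99/23)² = 9801/529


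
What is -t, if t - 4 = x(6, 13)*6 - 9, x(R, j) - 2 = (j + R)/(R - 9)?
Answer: 31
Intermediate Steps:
x(R, j) = 2 + (R + j)/(-9 + R) (x(R, j) = 2 + (j + R)/(R - 9) = 2 + (R + j)/(-9 + R))
t = -31 (t = 4 + (((-18 + 13 + 3*6)/(-9 + 6))*6 - 9) = 4 + (((-18 + 13 + 18)/(-3))*6 - 9) = 4 + (-1/3*13*6 - 9) = 4 + (-13/3*6 - 9) = 4 + (-26 - 9) = 4 - 35 = -31)
-t = -1*(-31) = 31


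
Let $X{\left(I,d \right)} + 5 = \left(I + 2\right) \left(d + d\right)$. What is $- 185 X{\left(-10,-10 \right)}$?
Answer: $-28675$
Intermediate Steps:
$X{\left(I,d \right)} = -5 + 2 d \left(2 + I\right)$ ($X{\left(I,d \right)} = -5 + \left(I + 2\right) \left(d + d\right) = -5 + \left(2 + I\right) 2 d = -5 + 2 d \left(2 + I\right)$)
$- 185 X{\left(-10,-10 \right)} = - 185 \left(-5 + 4 \left(-10\right) + 2 \left(-10\right) \left(-10\right)\right) = - 185 \left(-5 - 40 + 200\right) = \left(-185\right) 155 = -28675$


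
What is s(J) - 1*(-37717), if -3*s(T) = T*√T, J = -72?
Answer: 37717 + 144*I*√2 ≈ 37717.0 + 203.65*I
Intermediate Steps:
s(T) = -T^(3/2)/3 (s(T) = -T*√T/3 = -T^(3/2)/3)
s(J) - 1*(-37717) = -(-144)*I*√2 - 1*(-37717) = -(-144)*I*√2 + 37717 = 144*I*√2 + 37717 = 37717 + 144*I*√2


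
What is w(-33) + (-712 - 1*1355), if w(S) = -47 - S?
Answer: -2081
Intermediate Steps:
w(-33) + (-712 - 1*1355) = (-47 - 1*(-33)) + (-712 - 1*1355) = (-47 + 33) + (-712 - 1355) = -14 - 2067 = -2081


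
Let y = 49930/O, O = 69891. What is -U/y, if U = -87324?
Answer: 3051580842/24965 ≈ 1.2223e+5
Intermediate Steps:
y = 49930/69891 ≈ 0.71440
-U/y = -(-87324)/49930/69891 = -(-87324)*69891/49930 = -1*(-3051580842/24965) = 3051580842/24965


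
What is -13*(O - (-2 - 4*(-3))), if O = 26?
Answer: -208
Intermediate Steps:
-13*(O - (-2 - 4*(-3))) = -13*(26 - (-2 - 4*(-3))) = -13*(26 - (-2 + 12)) = -13*(26 - 1*10) = -13*(26 - 10) = -13*16 = -208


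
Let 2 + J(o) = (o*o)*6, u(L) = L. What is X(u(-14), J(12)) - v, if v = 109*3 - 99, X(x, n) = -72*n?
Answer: -62292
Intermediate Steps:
J(o) = -2 + 6*o**2 (J(o) = -2 + (o*o)*6 = -2 + o**2*6 = -2 + 6*o**2)
v = 228 (v = 327 - 99 = 228)
X(u(-14), J(12)) - v = -72*(-2 + 6*12**2) - 1*228 = -72*(-2 + 6*144) - 228 = -72*(-2 + 864) - 228 = -72*862 - 228 = -62064 - 228 = -62292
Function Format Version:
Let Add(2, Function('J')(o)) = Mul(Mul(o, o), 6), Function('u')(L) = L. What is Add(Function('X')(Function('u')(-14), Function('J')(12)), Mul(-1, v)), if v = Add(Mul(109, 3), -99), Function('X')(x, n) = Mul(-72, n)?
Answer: -62292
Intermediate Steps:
Function('J')(o) = Add(-2, Mul(6, Pow(o, 2))) (Function('J')(o) = Add(-2, Mul(Mul(o, o), 6)) = Add(-2, Mul(Pow(o, 2), 6)) = Add(-2, Mul(6, Pow(o, 2))))
v = 228 (v = Add(327, -99) = 228)
Add(Function('X')(Function('u')(-14), Function('J')(12)), Mul(-1, v)) = Add(Mul(-72, Add(-2, Mul(6, Pow(12, 2)))), Mul(-1, 228)) = Add(Mul(-72, Add(-2, Mul(6, 144))), -228) = Add(Mul(-72, Add(-2, 864)), -228) = Add(Mul(-72, 862), -228) = Add(-62064, -228) = -62292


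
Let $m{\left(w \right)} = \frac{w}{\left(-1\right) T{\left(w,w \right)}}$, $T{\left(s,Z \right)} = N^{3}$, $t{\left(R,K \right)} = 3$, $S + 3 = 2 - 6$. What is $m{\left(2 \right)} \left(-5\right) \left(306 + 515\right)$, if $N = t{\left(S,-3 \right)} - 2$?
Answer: $8210$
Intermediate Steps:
$S = -7$ ($S = -3 + \left(2 - 6\right) = -3 - 4 = -7$)
$N = 1$ ($N = 3 - 2 = 1$)
$T{\left(s,Z \right)} = 1$ ($T{\left(s,Z \right)} = 1^{3} = 1$)
$m{\left(w \right)} = - w$ ($m{\left(w \right)} = \frac{w}{\left(-1\right) 1} = \frac{w}{-1} = w \left(-1\right) = - w$)
$m{\left(2 \right)} \left(-5\right) \left(306 + 515\right) = \left(-1\right) 2 \left(-5\right) \left(306 + 515\right) = \left(-2\right) \left(-5\right) 821 = 10 \cdot 821 = 8210$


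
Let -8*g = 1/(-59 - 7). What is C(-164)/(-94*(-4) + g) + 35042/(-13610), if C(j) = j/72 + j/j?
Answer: -10449053147/4052969535 ≈ -2.5781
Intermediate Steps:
g = 1/528 (g = -1/(8*(-59 - 7)) = -⅛/(-66) = -⅛*(-1/66) = 1/528 ≈ 0.0018939)
C(j) = 1 + j/72 (C(j) = j*(1/72) + 1 = j/72 + 1 = 1 + j/72)
C(-164)/(-94*(-4) + g) + 35042/(-13610) = (1 + (1/72)*(-164))/(-94*(-4) + 1/528) + 35042/(-13610) = (1 - 41/18)/(376 + 1/528) + 35042*(-1/13610) = -23/(18*198529/528) - 17521/6805 = -23/18*528/198529 - 17521/6805 = -2024/595587 - 17521/6805 = -10449053147/4052969535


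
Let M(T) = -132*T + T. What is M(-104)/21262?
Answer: 6812/10631 ≈ 0.64077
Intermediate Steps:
M(T) = -131*T
M(-104)/21262 = -131*(-104)/21262 = 13624*(1/21262) = 6812/10631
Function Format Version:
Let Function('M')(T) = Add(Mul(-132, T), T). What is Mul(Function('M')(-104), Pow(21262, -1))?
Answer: Rational(6812, 10631) ≈ 0.64077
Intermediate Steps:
Function('M')(T) = Mul(-131, T)
Mul(Function('M')(-104), Pow(21262, -1)) = Mul(Mul(-131, -104), Pow(21262, -1)) = Mul(13624, Rational(1, 21262)) = Rational(6812, 10631)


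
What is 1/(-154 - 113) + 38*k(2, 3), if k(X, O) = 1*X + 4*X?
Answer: 101459/267 ≈ 380.00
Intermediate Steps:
k(X, O) = 5*X (k(X, O) = X + 4*X = 5*X)
1/(-154 - 113) + 38*k(2, 3) = 1/(-154 - 113) + 38*(5*2) = 1/(-267) + 38*10 = -1/267 + 380 = 101459/267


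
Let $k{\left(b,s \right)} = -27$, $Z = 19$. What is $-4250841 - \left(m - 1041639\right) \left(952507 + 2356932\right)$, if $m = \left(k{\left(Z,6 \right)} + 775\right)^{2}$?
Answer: $1595592121424$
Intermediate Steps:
$m = 559504$ ($m = \left(-27 + 775\right)^{2} = 748^{2} = 559504$)
$-4250841 - \left(m - 1041639\right) \left(952507 + 2356932\right) = -4250841 - \left(559504 - 1041639\right) \left(952507 + 2356932\right) = -4250841 - \left(-482135\right) 3309439 = -4250841 - -1595596372265 = -4250841 + 1595596372265 = 1595592121424$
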